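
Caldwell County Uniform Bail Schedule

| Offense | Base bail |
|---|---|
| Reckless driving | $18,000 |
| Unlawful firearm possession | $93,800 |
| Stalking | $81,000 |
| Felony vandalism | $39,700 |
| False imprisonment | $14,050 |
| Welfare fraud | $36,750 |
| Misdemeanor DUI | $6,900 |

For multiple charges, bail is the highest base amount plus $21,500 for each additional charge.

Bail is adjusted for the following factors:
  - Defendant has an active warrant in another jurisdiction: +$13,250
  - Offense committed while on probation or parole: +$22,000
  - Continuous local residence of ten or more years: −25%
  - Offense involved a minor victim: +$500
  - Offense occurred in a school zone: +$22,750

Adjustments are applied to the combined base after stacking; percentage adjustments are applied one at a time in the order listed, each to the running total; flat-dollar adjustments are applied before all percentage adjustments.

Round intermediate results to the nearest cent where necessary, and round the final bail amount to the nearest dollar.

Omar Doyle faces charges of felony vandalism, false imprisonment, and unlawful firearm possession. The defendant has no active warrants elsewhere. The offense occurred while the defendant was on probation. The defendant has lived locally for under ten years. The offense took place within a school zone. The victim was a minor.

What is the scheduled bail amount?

Base amounts from the schedule: felony vandalism $39,700; false imprisonment $14,050; unlawful firearm possession $93,800.
Stacking rule: highest base plus $21,500 per additional charge. Highest is unlawful firearm possession at $93,800; 2 additional charges → +$43,000. Combined base = $136,800.
Offense committed while on probation or parole (+$22,000 flat): $136,800 + $22,000 = $158,800.
Offense involved a minor victim (+$500 flat): $158,800 + $500 = $159,300.
Offense occurred in a school zone (+$22,750 flat): $159,300 + $22,750 = $182,050.

$182,050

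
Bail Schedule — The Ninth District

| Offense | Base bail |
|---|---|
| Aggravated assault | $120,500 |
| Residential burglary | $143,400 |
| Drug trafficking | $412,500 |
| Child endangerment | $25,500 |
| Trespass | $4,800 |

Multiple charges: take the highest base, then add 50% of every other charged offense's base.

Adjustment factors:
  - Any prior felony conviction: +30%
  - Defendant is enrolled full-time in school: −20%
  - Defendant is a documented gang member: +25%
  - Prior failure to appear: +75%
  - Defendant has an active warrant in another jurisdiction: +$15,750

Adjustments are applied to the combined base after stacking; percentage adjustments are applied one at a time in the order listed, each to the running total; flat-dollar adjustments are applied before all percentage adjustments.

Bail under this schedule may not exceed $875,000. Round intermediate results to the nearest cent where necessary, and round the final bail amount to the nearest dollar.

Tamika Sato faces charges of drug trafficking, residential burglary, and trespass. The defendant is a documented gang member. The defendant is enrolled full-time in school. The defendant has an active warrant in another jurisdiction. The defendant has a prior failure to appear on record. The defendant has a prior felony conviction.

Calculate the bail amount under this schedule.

$875,000

Base amounts from the schedule: drug trafficking $412,500; residential burglary $143,400; trespass $4,800.
Stacking rule: highest base plus 50% of each additional charge. Highest is drug trafficking at $412,500. Additional: $143,400 × 50% = $71,700; $4,800 × 50% = $2,400. Combined base = $412,500 + $74,100 = $486,600.
Defendant has an active warrant in another jurisdiction (+$15,750 flat): $486,600 + $15,750 = $502,350.
Any prior felony conviction (+30%): $502,350 × 1.3 = $653,055.
Defendant is enrolled full-time in school (−20%): $653,055 × 0.8 = $522,444.
Defendant is a documented gang member (+25%): $522,444 × 1.25 = $653,055.
Prior failure to appear (+75%): $653,055 × 1.75 = $1,142,846.25.
Result $1,142,846.25 exceeds the maximum of $875,000; bail is capped at $875,000.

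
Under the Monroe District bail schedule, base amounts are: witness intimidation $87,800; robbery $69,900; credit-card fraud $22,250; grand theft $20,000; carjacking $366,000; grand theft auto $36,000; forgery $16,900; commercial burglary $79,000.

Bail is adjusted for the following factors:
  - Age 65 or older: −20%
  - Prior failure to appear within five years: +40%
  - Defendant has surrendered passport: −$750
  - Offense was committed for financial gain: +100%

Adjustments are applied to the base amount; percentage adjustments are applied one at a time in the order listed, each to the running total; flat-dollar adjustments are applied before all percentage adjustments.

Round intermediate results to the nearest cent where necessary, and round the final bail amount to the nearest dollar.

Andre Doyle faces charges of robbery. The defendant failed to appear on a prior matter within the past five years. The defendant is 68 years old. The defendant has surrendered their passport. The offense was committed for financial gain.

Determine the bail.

$154,896

Base amounts from the schedule: robbery $69,900.
Single charge. Combined base = $69,900.
Defendant has surrendered passport (−$750 flat): $69,900 − $750 = $69,150.
Age 65 or older (−20%): $69,150 × 0.8 = $55,320.
Prior failure to appear within five years (+40%): $55,320 × 1.4 = $77,448.
Offense was committed for financial gain (+100%): $77,448 × 2 = $154,896.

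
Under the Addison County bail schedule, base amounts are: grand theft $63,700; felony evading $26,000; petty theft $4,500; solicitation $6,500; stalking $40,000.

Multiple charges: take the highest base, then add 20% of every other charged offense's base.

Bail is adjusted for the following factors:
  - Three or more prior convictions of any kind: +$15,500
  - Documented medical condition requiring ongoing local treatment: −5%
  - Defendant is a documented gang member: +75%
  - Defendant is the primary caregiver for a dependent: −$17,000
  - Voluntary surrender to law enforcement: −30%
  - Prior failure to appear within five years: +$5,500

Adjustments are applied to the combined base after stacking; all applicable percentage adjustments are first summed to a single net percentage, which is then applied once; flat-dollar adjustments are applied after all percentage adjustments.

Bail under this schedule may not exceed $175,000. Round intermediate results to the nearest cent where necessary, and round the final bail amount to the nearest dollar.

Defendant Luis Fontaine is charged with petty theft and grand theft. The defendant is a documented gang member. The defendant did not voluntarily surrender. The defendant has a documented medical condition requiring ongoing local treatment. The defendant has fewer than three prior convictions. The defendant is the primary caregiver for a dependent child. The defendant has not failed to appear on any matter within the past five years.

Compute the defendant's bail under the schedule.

$92,820

Base amounts from the schedule: petty theft $4,500; grand theft $63,700.
Stacking rule: highest base plus 20% of each additional charge. Highest is grand theft at $63,700. Additional: $4,500 × 20% = $900. Combined base = $63,700 + $900 = $64,600.
Net percentage adjustment: −5% +75% = +70%. $64,600 × 1.7 = $109,820.
Defendant is the primary caregiver for a dependent (−$17,000 flat): $109,820 − $17,000 = $92,820.
$92,820 is within the $175,000 maximum.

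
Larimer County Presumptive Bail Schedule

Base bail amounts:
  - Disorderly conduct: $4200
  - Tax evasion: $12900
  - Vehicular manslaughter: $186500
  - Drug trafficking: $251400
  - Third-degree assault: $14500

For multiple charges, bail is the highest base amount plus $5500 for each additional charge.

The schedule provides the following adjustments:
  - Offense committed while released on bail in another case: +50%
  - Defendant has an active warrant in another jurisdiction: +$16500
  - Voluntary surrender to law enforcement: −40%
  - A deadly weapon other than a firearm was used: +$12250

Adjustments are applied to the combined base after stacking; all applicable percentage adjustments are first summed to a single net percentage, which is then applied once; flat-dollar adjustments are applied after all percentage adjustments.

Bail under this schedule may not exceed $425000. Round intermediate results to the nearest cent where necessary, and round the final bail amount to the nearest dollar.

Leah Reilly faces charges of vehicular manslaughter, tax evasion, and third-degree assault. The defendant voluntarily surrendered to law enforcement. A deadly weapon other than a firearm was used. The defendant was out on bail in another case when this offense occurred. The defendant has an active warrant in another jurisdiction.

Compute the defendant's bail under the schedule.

$246000

Base amounts from the schedule: vehicular manslaughter $186500; tax evasion $12900; third-degree assault $14500.
Stacking rule: highest base plus $5500 per additional charge. Highest is vehicular manslaughter at $186500; 2 additional charges → +$11000. Combined base = $197500.
Net percentage adjustment: +50% −40% = +10%. $197500 × 1.1 = $217250.
Defendant has an active warrant in another jurisdiction (+$16500 flat): $217250 + $16500 = $233750.
A deadly weapon other than a firearm was used (+$12250 flat): $233750 + $12250 = $246000.
$246000 is within the $425000 maximum.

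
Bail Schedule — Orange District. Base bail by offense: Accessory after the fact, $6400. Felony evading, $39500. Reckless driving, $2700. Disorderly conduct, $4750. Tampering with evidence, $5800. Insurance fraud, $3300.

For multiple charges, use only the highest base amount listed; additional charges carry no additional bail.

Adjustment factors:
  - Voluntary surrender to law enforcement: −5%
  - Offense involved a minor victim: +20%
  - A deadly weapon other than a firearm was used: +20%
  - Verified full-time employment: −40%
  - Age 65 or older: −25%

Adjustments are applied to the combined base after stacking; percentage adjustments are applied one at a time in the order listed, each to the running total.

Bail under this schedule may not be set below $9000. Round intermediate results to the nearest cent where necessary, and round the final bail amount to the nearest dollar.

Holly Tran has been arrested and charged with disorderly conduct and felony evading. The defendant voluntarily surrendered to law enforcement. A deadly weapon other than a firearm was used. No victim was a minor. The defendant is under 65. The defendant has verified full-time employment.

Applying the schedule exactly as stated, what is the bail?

Base amounts from the schedule: disorderly conduct $4750; felony evading $39500.
Stacking rule: use the highest base only. Highest is felony evading at $39500. Combined base = $39500.
Voluntary surrender to law enforcement (−5%): $39500 × 0.95 = $37525.
A deadly weapon other than a firearm was used (+20%): $37525 × 1.2 = $45030.
Verified full-time employment (−40%): $45030 × 0.6 = $27018.
$27018 is at or above the $9000 minimum.

$27018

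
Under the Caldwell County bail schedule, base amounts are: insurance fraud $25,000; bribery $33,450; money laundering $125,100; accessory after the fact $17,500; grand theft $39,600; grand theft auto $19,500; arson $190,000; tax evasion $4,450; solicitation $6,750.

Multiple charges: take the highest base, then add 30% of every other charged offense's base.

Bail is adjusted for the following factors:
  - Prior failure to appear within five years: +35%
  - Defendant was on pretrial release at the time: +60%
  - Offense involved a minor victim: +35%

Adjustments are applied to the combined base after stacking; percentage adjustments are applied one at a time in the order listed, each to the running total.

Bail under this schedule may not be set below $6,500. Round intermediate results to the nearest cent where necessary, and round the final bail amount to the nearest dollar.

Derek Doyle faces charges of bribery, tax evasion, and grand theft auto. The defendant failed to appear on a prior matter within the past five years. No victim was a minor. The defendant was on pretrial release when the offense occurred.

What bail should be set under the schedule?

Base amounts from the schedule: bribery $33,450; tax evasion $4,450; grand theft auto $19,500.
Stacking rule: highest base plus 30% of each additional charge. Highest is bribery at $33,450. Additional: $4,450 × 30% = $1,335; $19,500 × 30% = $5,850. Combined base = $33,450 + $7,185 = $40,635.
Prior failure to appear within five years (+35%): $40,635 × 1.35 = $54,857.25.
Defendant was on pretrial release at the time (+60%): $54,857.25 × 1.6 = $87,771.60.
$87,771.60 is at or above the $6,500 minimum.
Rounded to the nearest dollar: $87,772.

$87,772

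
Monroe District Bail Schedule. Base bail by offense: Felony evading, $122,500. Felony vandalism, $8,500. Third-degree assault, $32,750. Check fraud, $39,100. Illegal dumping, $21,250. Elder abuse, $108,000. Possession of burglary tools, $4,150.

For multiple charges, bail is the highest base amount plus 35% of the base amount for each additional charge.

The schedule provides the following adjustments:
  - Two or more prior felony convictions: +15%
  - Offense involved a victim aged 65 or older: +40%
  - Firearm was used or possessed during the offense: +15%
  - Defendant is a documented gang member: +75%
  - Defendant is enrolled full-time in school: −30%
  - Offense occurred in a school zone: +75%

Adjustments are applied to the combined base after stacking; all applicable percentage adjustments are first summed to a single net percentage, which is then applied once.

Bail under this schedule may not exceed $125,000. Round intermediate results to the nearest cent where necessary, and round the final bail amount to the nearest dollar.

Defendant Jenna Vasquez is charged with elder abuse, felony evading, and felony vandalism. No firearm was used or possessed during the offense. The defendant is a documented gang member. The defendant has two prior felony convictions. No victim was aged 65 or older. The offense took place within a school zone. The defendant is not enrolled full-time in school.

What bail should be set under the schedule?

Base amounts from the schedule: elder abuse $108,000; felony evading $122,500; felony vandalism $8,500.
Stacking rule: highest base plus 35% of each additional charge. Highest is felony evading at $122,500. Additional: $108,000 × 35% = $37,800; $8,500 × 35% = $2,975. Combined base = $122,500 + $40,775 = $163,275.
Net percentage adjustment: +15% +75% +75% = +165%. $163,275 × 2.65 = $432,678.75.
Result $432,678.75 exceeds the maximum of $125,000; bail is capped at $125,000.

$125,000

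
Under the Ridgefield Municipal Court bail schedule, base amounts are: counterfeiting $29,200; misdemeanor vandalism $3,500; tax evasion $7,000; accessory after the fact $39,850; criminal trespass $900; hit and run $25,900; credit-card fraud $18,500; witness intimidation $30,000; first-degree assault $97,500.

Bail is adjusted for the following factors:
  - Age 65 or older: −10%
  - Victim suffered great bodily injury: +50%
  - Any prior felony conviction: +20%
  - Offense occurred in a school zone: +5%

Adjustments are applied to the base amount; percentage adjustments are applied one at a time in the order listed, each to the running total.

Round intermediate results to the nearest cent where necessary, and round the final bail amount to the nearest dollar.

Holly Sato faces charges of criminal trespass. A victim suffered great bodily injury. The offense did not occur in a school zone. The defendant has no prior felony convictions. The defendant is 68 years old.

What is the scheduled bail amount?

$1,215

Base amounts from the schedule: criminal trespass $900.
Single charge. Combined base = $900.
Age 65 or older (−10%): $900 × 0.9 = $810.
Victim suffered great bodily injury (+50%): $810 × 1.5 = $1,215.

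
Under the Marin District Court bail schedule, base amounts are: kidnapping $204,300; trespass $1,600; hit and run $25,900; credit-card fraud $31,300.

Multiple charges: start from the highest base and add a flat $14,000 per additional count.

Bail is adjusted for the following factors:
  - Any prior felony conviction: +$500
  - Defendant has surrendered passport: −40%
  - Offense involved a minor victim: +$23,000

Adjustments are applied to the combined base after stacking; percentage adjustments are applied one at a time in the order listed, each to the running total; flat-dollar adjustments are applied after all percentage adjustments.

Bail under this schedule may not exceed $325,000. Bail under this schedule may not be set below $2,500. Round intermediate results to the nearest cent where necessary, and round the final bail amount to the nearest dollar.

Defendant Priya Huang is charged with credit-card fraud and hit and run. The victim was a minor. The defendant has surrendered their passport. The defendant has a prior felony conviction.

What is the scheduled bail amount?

Base amounts from the schedule: credit-card fraud $31,300; hit and run $25,900.
Stacking rule: highest base plus $14,000 per additional charge. Highest is credit-card fraud at $31,300; 1 additional charge → +$14,000. Combined base = $45,300.
Defendant has surrendered passport (−40%): $45,300 × 0.6 = $27,180.
Any prior felony conviction (+$500 flat): $27,180 + $500 = $27,680.
Offense involved a minor victim (+$23,000 flat): $27,680 + $23,000 = $50,680.
$50,680 is within the $325,000 maximum.
$50,680 is at or above the $2,500 minimum.

$50,680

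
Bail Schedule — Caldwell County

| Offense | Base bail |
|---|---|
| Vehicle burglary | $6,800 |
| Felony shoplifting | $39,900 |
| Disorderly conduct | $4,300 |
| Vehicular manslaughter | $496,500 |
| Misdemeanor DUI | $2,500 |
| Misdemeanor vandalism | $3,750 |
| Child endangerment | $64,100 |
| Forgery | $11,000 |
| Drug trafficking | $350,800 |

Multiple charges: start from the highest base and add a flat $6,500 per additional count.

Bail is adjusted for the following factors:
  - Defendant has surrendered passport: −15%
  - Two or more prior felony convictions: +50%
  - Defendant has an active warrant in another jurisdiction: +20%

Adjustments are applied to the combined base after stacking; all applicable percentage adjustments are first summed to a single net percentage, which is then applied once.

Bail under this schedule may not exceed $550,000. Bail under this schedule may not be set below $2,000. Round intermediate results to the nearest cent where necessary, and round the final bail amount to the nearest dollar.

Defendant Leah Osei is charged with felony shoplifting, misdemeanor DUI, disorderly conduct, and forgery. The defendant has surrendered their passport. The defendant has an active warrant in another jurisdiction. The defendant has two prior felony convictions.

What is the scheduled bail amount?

$92,070

Base amounts from the schedule: felony shoplifting $39,900; misdemeanor DUI $2,500; disorderly conduct $4,300; forgery $11,000.
Stacking rule: highest base plus $6,500 per additional charge. Highest is felony shoplifting at $39,900; 3 additional charges → +$19,500. Combined base = $59,400.
Net percentage adjustment: −15% +50% +20% = +55%. $59,400 × 1.55 = $92,070.
$92,070 is within the $550,000 maximum.
$92,070 is at or above the $2,000 minimum.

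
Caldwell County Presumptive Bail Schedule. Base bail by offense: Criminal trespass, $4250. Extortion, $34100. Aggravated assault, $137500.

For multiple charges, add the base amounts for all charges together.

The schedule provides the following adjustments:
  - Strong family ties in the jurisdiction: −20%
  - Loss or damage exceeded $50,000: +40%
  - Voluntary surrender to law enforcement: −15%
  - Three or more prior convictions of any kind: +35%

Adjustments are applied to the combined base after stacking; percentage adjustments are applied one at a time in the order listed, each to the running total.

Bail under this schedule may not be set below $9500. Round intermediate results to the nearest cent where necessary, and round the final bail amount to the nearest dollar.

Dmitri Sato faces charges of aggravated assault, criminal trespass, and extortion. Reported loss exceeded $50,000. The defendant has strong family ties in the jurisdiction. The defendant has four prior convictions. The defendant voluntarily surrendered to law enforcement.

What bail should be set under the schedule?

$226002

Base amounts from the schedule: aggravated assault $137500; criminal trespass $4250; extortion $34100.
Stacking rule: sum of all bases. $137500 + $4250 + $34100 = $175850.
Strong family ties in the jurisdiction (−20%): $175850 × 0.8 = $140680.
Loss or damage exceeded $50,000 (+40%): $140680 × 1.4 = $196952.
Voluntary surrender to law enforcement (−15%): $196952 × 0.85 = $167409.20.
Three or more prior convictions of any kind (+35%): $167409.20 × 1.35 = $226002.42.
$226002.42 is at or above the $9500 minimum.
Rounded to the nearest dollar: $226002.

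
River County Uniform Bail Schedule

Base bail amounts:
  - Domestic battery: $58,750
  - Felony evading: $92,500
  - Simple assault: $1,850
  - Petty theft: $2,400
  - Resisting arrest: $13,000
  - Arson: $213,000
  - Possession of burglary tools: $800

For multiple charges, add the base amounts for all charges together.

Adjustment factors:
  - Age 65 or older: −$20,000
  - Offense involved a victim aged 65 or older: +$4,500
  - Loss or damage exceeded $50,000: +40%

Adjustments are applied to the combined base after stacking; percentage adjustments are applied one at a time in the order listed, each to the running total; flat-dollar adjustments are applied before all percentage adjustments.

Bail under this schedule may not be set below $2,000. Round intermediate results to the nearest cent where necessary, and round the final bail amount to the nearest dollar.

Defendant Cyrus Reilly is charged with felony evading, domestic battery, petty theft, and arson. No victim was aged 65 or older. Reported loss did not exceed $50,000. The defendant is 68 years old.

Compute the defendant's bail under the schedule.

$346,650

Base amounts from the schedule: felony evading $92,500; domestic battery $58,750; petty theft $2,400; arson $213,000.
Stacking rule: sum of all bases. $92,500 + $58,750 + $2,400 + $213,000 = $366,650.
Age 65 or older (−$20,000 flat): $366,650 − $20,000 = $346,650.
$346,650 is at or above the $2,000 minimum.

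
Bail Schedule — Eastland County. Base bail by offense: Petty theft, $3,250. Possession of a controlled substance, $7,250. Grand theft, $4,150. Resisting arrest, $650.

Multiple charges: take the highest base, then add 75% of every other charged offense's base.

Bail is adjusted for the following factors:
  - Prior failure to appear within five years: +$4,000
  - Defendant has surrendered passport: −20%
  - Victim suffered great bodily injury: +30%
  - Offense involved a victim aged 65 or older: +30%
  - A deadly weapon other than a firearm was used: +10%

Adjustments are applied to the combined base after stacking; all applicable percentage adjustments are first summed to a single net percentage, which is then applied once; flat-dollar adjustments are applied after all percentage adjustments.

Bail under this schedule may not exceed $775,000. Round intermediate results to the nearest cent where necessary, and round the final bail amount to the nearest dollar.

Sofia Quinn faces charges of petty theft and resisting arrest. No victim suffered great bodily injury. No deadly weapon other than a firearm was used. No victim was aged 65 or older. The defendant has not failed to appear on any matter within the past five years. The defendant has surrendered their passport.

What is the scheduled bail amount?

$2,990

Base amounts from the schedule: petty theft $3,250; resisting arrest $650.
Stacking rule: highest base plus 75% of each additional charge. Highest is petty theft at $3,250. Additional: $650 × 75% = $487.50. Combined base = $3,250 + $487.50 = $3,737.50.
Defendant has surrendered passport (−20%): $3,737.50 × 0.8 = $2,990.
$2,990 is within the $775,000 maximum.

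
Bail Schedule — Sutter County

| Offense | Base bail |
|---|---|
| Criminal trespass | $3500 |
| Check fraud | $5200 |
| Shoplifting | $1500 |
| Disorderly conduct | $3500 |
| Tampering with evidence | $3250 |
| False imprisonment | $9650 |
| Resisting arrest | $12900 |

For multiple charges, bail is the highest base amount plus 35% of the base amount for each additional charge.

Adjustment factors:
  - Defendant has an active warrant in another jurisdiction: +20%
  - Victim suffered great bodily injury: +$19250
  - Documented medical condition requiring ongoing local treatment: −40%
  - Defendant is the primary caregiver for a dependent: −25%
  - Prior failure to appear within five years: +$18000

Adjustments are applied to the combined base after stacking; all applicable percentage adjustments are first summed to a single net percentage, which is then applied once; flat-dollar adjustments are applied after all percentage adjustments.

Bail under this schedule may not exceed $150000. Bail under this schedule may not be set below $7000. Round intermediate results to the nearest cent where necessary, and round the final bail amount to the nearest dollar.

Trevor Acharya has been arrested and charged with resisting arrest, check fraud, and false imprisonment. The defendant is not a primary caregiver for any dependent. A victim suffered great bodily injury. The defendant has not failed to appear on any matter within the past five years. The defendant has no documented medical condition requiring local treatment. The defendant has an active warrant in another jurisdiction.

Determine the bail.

$40967

Base amounts from the schedule: resisting arrest $12900; check fraud $5200; false imprisonment $9650.
Stacking rule: highest base plus 35% of each additional charge. Highest is resisting arrest at $12900. Additional: $5200 × 35% = $1820; $9650 × 35% = $3377.50. Combined base = $12900 + $5197.50 = $18097.50.
Defendant has an active warrant in another jurisdiction (+20%): $18097.50 × 1.2 = $21717.
Victim suffered great bodily injury (+$19250 flat): $21717 + $19250 = $40967.
$40967 is within the $150000 maximum.
$40967 is at or above the $7000 minimum.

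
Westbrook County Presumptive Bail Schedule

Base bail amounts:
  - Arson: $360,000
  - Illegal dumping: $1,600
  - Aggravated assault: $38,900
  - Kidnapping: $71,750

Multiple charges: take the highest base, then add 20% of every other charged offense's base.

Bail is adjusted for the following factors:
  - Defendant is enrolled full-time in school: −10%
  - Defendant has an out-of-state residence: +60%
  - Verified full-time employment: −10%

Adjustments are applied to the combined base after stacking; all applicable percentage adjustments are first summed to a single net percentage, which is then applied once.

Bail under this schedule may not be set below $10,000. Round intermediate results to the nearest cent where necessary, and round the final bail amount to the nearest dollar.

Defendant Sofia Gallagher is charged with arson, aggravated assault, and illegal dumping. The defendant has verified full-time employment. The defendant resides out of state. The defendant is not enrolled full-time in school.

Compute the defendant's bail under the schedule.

$552,150

Base amounts from the schedule: arson $360,000; aggravated assault $38,900; illegal dumping $1,600.
Stacking rule: highest base plus 20% of each additional charge. Highest is arson at $360,000. Additional: $38,900 × 20% = $7,780; $1,600 × 20% = $320. Combined base = $360,000 + $8,100 = $368,100.
Net percentage adjustment: +60% −10% = +50%. $368,100 × 1.5 = $552,150.
$552,150 is at or above the $10,000 minimum.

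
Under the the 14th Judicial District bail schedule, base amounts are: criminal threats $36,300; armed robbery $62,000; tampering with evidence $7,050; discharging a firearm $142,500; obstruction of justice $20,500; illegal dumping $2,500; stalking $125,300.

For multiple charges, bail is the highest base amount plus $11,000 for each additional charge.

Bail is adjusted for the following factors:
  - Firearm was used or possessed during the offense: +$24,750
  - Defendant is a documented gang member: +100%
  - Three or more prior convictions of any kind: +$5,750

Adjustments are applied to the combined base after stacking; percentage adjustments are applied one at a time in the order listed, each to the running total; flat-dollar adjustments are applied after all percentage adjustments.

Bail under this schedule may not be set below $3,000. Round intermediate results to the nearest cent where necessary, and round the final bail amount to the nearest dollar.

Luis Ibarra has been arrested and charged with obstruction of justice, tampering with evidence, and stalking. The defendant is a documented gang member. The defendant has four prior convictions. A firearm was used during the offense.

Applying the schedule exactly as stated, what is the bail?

Base amounts from the schedule: obstruction of justice $20,500; tampering with evidence $7,050; stalking $125,300.
Stacking rule: highest base plus $11,000 per additional charge. Highest is stalking at $125,300; 2 additional charges → +$22,000. Combined base = $147,300.
Defendant is a documented gang member (+100%): $147,300 × 2 = $294,600.
Firearm was used or possessed during the offense (+$24,750 flat): $294,600 + $24,750 = $319,350.
Three or more prior convictions of any kind (+$5,750 flat): $319,350 + $5,750 = $325,100.
$325,100 is at or above the $3,000 minimum.

$325,100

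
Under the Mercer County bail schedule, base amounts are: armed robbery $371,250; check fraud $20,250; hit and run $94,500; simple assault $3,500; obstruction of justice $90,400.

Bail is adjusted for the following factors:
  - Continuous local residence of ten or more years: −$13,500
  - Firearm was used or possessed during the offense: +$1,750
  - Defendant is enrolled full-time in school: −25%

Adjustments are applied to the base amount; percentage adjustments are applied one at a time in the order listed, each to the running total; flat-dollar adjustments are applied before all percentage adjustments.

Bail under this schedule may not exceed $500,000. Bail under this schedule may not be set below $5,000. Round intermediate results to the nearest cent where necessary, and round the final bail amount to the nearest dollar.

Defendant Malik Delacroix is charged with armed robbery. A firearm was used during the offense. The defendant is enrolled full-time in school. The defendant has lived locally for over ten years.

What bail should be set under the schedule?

Base amounts from the schedule: armed robbery $371,250.
Single charge. Combined base = $371,250.
Continuous local residence of ten or more years (−$13,500 flat): $371,250 − $13,500 = $357,750.
Firearm was used or possessed during the offense (+$1,750 flat): $357,750 + $1,750 = $359,500.
Defendant is enrolled full-time in school (−25%): $359,500 × 0.75 = $269,625.
$269,625 is within the $500,000 maximum.
$269,625 is at or above the $5,000 minimum.

$269,625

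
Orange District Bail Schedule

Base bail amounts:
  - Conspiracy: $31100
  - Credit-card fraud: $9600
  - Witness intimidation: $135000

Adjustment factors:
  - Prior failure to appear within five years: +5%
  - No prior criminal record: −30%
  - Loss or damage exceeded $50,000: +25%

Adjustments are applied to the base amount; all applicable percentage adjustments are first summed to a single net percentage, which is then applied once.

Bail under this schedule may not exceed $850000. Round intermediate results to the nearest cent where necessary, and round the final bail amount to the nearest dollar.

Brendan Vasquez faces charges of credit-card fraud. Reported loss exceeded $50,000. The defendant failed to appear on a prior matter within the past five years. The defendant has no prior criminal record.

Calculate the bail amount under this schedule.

$9600

Base amounts from the schedule: credit-card fraud $9600.
Single charge. Combined base = $9600.
Net percentage adjustment: +5% −30% +25% = +0%. $9600 × 1 = $9600.
$9600 is within the $850000 maximum.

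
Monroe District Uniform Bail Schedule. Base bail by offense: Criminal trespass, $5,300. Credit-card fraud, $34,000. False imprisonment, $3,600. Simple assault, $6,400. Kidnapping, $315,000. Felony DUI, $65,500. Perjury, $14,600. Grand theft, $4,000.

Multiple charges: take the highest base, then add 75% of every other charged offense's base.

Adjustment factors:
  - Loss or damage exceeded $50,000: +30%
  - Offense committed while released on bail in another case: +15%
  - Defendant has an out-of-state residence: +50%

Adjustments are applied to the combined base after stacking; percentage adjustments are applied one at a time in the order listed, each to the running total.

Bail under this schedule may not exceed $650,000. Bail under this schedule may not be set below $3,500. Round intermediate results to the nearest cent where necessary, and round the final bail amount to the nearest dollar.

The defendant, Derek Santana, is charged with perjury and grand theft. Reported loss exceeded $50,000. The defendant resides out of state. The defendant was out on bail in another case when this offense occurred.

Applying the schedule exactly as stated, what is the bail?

$39,468

Base amounts from the schedule: perjury $14,600; grand theft $4,000.
Stacking rule: highest base plus 75% of each additional charge. Highest is perjury at $14,600. Additional: $4,000 × 75% = $3,000. Combined base = $14,600 + $3,000 = $17,600.
Loss or damage exceeded $50,000 (+30%): $17,600 × 1.3 = $22,880.
Offense committed while released on bail in another case (+15%): $22,880 × 1.15 = $26,312.
Defendant has an out-of-state residence (+50%): $26,312 × 1.5 = $39,468.
$39,468 is within the $650,000 maximum.
$39,468 is at or above the $3,500 minimum.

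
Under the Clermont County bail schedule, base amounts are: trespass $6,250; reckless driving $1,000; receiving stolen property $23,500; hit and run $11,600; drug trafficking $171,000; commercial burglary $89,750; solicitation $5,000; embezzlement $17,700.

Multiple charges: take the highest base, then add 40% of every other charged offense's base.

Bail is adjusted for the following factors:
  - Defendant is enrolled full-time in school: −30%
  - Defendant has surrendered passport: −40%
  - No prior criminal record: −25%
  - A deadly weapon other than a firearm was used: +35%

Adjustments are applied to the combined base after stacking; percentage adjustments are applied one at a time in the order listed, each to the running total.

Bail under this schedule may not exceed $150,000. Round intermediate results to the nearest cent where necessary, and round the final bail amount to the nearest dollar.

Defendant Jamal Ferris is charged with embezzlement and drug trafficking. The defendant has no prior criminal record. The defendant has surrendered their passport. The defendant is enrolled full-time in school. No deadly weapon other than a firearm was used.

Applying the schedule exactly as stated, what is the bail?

Base amounts from the schedule: embezzlement $17,700; drug trafficking $171,000.
Stacking rule: highest base plus 40% of each additional charge. Highest is drug trafficking at $171,000. Additional: $17,700 × 40% = $7,080. Combined base = $171,000 + $7,080 = $178,080.
Defendant is enrolled full-time in school (−30%): $178,080 × 0.7 = $124,656.
Defendant has surrendered passport (−40%): $124,656 × 0.6 = $74,793.60.
No prior criminal record (−25%): $74,793.60 × 0.75 = $56,095.20.
$56,095.20 is within the $150,000 maximum.
Rounded to the nearest dollar: $56,095.

$56,095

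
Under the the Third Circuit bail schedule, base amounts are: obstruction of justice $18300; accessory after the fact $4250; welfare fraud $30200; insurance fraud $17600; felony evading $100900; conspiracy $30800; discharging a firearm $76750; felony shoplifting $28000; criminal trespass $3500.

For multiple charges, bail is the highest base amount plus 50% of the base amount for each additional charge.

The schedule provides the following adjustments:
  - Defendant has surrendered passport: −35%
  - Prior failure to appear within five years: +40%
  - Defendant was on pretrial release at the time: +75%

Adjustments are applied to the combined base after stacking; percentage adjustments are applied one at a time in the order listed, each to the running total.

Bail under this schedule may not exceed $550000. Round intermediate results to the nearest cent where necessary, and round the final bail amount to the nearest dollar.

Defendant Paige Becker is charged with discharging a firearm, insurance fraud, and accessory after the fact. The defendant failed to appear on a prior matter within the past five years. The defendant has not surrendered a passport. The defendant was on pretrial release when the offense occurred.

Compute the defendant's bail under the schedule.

$214804

Base amounts from the schedule: discharging a firearm $76750; insurance fraud $17600; accessory after the fact $4250.
Stacking rule: highest base plus 50% of each additional charge. Highest is discharging a firearm at $76750. Additional: $17600 × 50% = $8800; $4250 × 50% = $2125. Combined base = $76750 + $10925 = $87675.
Prior failure to appear within five years (+40%): $87675 × 1.4 = $122745.
Defendant was on pretrial release at the time (+75%): $122745 × 1.75 = $214803.75.
$214803.75 is within the $550000 maximum.
Rounded to the nearest dollar: $214804.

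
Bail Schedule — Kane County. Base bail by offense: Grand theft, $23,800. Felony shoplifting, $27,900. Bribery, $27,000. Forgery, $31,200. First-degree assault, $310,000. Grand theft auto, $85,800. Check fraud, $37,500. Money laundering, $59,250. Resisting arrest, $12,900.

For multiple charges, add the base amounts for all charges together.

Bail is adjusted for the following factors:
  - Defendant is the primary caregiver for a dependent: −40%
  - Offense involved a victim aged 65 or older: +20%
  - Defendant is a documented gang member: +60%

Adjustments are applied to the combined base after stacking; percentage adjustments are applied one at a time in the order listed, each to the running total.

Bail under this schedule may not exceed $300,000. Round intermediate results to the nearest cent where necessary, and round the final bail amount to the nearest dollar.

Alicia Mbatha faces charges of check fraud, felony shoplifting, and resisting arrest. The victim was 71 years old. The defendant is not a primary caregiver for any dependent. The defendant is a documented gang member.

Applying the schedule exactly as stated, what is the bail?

$150,336

Base amounts from the schedule: check fraud $37,500; felony shoplifting $27,900; resisting arrest $12,900.
Stacking rule: sum of all bases. $37,500 + $27,900 + $12,900 = $78,300.
Offense involved a victim aged 65 or older (+20%): $78,300 × 1.2 = $93,960.
Defendant is a documented gang member (+60%): $93,960 × 1.6 = $150,336.
$150,336 is within the $300,000 maximum.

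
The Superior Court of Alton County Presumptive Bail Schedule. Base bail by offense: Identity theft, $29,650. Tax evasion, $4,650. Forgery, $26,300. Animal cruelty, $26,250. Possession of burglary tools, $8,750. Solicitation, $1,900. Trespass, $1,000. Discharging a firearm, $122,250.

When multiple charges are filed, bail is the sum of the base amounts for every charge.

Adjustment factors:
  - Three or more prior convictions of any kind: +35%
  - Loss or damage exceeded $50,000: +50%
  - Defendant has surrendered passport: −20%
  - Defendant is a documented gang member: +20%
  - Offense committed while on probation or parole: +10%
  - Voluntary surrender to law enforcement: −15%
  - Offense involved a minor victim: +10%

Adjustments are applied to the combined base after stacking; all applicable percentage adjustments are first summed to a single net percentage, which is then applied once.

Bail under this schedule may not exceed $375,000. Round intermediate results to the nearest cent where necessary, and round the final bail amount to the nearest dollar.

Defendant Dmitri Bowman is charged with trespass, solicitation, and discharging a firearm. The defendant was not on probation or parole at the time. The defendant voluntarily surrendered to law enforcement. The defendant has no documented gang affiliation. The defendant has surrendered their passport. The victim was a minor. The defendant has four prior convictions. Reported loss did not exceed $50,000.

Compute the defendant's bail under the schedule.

Base amounts from the schedule: trespass $1,000; solicitation $1,900; discharging a firearm $122,250.
Stacking rule: sum of all bases. $1,000 + $1,900 + $122,250 = $125,150.
Net percentage adjustment: +35% −20% −15% +10% = +10%. $125,150 × 1.1 = $137,665.
$137,665 is within the $375,000 maximum.

$137,665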